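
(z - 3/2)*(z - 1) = z^2 - 5*z/2 + 3/2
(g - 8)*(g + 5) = g^2 - 3*g - 40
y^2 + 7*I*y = y*(y + 7*I)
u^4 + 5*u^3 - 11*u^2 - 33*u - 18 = (u - 3)*(u + 1)^2*(u + 6)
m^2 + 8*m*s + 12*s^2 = (m + 2*s)*(m + 6*s)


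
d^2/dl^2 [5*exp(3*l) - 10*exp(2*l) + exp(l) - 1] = (45*exp(2*l) - 40*exp(l) + 1)*exp(l)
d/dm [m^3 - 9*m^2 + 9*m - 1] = 3*m^2 - 18*m + 9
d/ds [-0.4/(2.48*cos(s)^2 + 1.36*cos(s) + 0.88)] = -(1.984*cos(s) + 0.544)*sin(s)/(2.48*cos(s)^2 + 1.36*cos(s) + 0.88)^2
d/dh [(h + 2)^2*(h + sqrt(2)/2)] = (h + 2)*(3*h + sqrt(2) + 2)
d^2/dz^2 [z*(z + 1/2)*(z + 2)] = 6*z + 5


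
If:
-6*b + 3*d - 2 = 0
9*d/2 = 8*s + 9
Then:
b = 8*s/9 + 2/3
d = 16*s/9 + 2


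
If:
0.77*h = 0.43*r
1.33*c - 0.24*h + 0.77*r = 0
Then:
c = -0.478175959378967*r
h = 0.558441558441558*r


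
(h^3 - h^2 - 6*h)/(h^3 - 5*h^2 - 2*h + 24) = h/(h - 4)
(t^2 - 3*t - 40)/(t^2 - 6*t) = (t^2 - 3*t - 40)/(t*(t - 6))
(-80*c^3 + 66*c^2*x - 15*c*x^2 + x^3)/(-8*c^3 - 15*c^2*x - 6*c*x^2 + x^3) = (10*c^2 - 7*c*x + x^2)/(c^2 + 2*c*x + x^2)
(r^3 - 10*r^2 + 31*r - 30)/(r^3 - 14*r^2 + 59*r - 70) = (r - 3)/(r - 7)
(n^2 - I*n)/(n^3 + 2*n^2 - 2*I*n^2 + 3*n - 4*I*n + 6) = n*(n - I)/(n^3 + 2*n^2*(1 - I) + n*(3 - 4*I) + 6)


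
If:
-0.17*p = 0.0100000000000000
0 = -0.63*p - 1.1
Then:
No Solution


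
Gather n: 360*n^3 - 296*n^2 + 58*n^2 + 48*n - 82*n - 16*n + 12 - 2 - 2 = 360*n^3 - 238*n^2 - 50*n + 8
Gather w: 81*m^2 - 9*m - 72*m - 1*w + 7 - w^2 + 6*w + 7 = 81*m^2 - 81*m - w^2 + 5*w + 14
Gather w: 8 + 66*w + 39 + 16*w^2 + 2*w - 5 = 16*w^2 + 68*w + 42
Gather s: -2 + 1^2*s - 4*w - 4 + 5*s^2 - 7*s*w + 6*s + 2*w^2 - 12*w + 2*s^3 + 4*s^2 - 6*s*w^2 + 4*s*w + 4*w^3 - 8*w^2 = 2*s^3 + 9*s^2 + s*(-6*w^2 - 3*w + 7) + 4*w^3 - 6*w^2 - 16*w - 6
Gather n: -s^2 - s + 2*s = -s^2 + s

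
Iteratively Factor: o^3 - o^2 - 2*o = (o - 2)*(o^2 + o) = o*(o - 2)*(o + 1)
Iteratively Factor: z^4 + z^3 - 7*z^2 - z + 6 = (z - 1)*(z^3 + 2*z^2 - 5*z - 6) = (z - 1)*(z + 1)*(z^2 + z - 6) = (z - 1)*(z + 1)*(z + 3)*(z - 2)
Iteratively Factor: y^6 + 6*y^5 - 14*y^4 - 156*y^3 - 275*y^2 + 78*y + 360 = (y - 5)*(y^5 + 11*y^4 + 41*y^3 + 49*y^2 - 30*y - 72) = (y - 5)*(y + 4)*(y^4 + 7*y^3 + 13*y^2 - 3*y - 18) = (y - 5)*(y + 3)*(y + 4)*(y^3 + 4*y^2 + y - 6) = (y - 5)*(y + 2)*(y + 3)*(y + 4)*(y^2 + 2*y - 3) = (y - 5)*(y - 1)*(y + 2)*(y + 3)*(y + 4)*(y + 3)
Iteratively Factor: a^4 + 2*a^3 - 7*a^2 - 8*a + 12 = (a + 2)*(a^3 - 7*a + 6) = (a - 2)*(a + 2)*(a^2 + 2*a - 3) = (a - 2)*(a + 2)*(a + 3)*(a - 1)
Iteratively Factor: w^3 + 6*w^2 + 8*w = (w)*(w^2 + 6*w + 8) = w*(w + 4)*(w + 2)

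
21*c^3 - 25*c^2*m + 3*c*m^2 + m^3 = (-3*c + m)*(-c + m)*(7*c + m)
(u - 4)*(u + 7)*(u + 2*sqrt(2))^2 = u^4 + 3*u^3 + 4*sqrt(2)*u^3 - 20*u^2 + 12*sqrt(2)*u^2 - 112*sqrt(2)*u + 24*u - 224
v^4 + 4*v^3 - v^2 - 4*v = v*(v - 1)*(v + 1)*(v + 4)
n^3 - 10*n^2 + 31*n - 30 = (n - 5)*(n - 3)*(n - 2)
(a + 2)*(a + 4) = a^2 + 6*a + 8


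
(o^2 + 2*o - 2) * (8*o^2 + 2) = 8*o^4 + 16*o^3 - 14*o^2 + 4*o - 4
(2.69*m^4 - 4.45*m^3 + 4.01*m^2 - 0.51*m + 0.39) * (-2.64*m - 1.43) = -7.1016*m^5 + 7.9013*m^4 - 4.2229*m^3 - 4.3879*m^2 - 0.3003*m - 0.5577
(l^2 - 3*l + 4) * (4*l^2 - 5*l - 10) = 4*l^4 - 17*l^3 + 21*l^2 + 10*l - 40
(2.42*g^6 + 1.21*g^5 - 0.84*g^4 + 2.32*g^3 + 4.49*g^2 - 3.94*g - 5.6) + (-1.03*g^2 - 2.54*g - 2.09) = 2.42*g^6 + 1.21*g^5 - 0.84*g^4 + 2.32*g^3 + 3.46*g^2 - 6.48*g - 7.69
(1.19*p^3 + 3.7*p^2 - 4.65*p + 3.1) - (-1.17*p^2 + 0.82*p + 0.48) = 1.19*p^3 + 4.87*p^2 - 5.47*p + 2.62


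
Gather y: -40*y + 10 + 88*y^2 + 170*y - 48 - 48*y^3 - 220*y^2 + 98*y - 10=-48*y^3 - 132*y^2 + 228*y - 48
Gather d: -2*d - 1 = -2*d - 1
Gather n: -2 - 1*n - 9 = -n - 11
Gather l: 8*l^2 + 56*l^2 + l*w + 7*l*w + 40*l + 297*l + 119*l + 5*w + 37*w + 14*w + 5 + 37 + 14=64*l^2 + l*(8*w + 456) + 56*w + 56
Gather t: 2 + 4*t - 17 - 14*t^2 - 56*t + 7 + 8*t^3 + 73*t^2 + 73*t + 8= 8*t^3 + 59*t^2 + 21*t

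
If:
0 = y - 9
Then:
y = 9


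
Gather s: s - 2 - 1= s - 3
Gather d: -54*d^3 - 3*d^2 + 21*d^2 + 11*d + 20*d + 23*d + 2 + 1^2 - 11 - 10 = -54*d^3 + 18*d^2 + 54*d - 18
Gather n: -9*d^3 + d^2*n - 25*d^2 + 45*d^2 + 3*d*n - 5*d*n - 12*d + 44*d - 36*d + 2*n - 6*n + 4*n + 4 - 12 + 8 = -9*d^3 + 20*d^2 - 4*d + n*(d^2 - 2*d)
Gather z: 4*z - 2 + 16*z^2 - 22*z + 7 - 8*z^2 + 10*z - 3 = 8*z^2 - 8*z + 2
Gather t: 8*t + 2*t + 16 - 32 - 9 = 10*t - 25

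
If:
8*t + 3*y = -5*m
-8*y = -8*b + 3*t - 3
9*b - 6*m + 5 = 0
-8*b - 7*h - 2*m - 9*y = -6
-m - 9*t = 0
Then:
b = -2011/4041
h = 43961/28287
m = 39/449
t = -13/1347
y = -481/4041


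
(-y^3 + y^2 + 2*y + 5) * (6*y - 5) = -6*y^4 + 11*y^3 + 7*y^2 + 20*y - 25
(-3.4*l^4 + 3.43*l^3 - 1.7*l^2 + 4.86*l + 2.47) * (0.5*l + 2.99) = -1.7*l^5 - 8.451*l^4 + 9.4057*l^3 - 2.653*l^2 + 15.7664*l + 7.3853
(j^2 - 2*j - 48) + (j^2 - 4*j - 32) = 2*j^2 - 6*j - 80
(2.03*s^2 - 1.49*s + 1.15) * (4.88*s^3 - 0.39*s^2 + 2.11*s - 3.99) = 9.9064*s^5 - 8.0629*s^4 + 10.4764*s^3 - 11.6921*s^2 + 8.3716*s - 4.5885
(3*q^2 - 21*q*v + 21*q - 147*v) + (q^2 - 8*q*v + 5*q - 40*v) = 4*q^2 - 29*q*v + 26*q - 187*v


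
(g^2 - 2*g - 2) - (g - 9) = g^2 - 3*g + 7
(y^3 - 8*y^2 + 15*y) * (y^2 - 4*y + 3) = y^5 - 12*y^4 + 50*y^3 - 84*y^2 + 45*y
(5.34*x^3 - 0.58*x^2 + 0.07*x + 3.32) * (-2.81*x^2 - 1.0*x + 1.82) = -15.0054*x^5 - 3.7102*x^4 + 10.1021*x^3 - 10.4548*x^2 - 3.1926*x + 6.0424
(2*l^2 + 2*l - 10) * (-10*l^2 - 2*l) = -20*l^4 - 24*l^3 + 96*l^2 + 20*l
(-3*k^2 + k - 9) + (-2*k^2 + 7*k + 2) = -5*k^2 + 8*k - 7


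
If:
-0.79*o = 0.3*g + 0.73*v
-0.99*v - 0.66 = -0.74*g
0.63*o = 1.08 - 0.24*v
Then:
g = -1.72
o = 2.46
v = -1.95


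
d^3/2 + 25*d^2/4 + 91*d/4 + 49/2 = (d/2 + 1)*(d + 7/2)*(d + 7)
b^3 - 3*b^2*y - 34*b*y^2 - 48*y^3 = (b - 8*y)*(b + 2*y)*(b + 3*y)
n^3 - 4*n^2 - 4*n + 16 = (n - 4)*(n - 2)*(n + 2)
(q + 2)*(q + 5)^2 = q^3 + 12*q^2 + 45*q + 50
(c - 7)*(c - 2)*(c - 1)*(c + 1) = c^4 - 9*c^3 + 13*c^2 + 9*c - 14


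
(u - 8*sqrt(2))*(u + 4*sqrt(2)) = u^2 - 4*sqrt(2)*u - 64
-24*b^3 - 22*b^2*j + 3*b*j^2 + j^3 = (-4*b + j)*(b + j)*(6*b + j)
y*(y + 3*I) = y^2 + 3*I*y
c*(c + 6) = c^2 + 6*c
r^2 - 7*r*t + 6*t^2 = (r - 6*t)*(r - t)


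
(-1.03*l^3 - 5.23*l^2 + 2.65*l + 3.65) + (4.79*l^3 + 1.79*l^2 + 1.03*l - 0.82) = 3.76*l^3 - 3.44*l^2 + 3.68*l + 2.83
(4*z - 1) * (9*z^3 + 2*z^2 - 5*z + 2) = 36*z^4 - z^3 - 22*z^2 + 13*z - 2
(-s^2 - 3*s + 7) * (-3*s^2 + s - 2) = 3*s^4 + 8*s^3 - 22*s^2 + 13*s - 14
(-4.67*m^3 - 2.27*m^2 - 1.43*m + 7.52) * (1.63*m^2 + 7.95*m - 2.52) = -7.6121*m^5 - 40.8266*m^4 - 8.609*m^3 + 6.6095*m^2 + 63.3876*m - 18.9504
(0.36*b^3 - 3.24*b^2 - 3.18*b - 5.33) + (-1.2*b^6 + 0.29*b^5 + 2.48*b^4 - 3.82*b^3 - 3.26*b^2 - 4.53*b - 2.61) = -1.2*b^6 + 0.29*b^5 + 2.48*b^4 - 3.46*b^3 - 6.5*b^2 - 7.71*b - 7.94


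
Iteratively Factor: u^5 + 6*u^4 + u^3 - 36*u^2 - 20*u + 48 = (u + 2)*(u^4 + 4*u^3 - 7*u^2 - 22*u + 24) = (u - 2)*(u + 2)*(u^3 + 6*u^2 + 5*u - 12) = (u - 2)*(u - 1)*(u + 2)*(u^2 + 7*u + 12) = (u - 2)*(u - 1)*(u + 2)*(u + 4)*(u + 3)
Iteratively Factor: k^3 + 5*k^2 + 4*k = (k)*(k^2 + 5*k + 4) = k*(k + 4)*(k + 1)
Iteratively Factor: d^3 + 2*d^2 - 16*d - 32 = (d + 2)*(d^2 - 16) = (d + 2)*(d + 4)*(d - 4)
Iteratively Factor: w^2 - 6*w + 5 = (w - 5)*(w - 1)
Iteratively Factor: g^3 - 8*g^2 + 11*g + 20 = (g + 1)*(g^2 - 9*g + 20) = (g - 4)*(g + 1)*(g - 5)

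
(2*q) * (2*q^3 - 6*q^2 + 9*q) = 4*q^4 - 12*q^3 + 18*q^2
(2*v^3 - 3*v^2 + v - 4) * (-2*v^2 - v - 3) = -4*v^5 + 4*v^4 - 5*v^3 + 16*v^2 + v + 12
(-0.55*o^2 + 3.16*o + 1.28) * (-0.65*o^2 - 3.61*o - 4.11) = 0.3575*o^4 - 0.0685000000000002*o^3 - 9.9791*o^2 - 17.6084*o - 5.2608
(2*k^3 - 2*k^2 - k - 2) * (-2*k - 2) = -4*k^4 + 6*k^2 + 6*k + 4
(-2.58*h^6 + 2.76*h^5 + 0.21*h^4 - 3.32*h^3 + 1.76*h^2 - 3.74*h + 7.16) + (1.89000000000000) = -2.58*h^6 + 2.76*h^5 + 0.21*h^4 - 3.32*h^3 + 1.76*h^2 - 3.74*h + 9.05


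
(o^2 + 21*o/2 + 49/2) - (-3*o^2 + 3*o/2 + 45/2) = 4*o^2 + 9*o + 2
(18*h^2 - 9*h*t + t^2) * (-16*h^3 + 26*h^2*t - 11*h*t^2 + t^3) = -288*h^5 + 612*h^4*t - 448*h^3*t^2 + 143*h^2*t^3 - 20*h*t^4 + t^5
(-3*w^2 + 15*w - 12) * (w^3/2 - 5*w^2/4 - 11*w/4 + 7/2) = -3*w^5/2 + 45*w^4/4 - 33*w^3/2 - 147*w^2/4 + 171*w/2 - 42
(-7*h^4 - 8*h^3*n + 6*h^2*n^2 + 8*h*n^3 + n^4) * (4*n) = -28*h^4*n - 32*h^3*n^2 + 24*h^2*n^3 + 32*h*n^4 + 4*n^5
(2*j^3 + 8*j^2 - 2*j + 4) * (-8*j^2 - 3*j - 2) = -16*j^5 - 70*j^4 - 12*j^3 - 42*j^2 - 8*j - 8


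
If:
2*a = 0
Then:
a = 0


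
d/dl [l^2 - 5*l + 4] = 2*l - 5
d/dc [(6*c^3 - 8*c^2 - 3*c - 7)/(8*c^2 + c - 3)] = 2*(24*c^4 + 6*c^3 - 19*c^2 + 80*c + 8)/(64*c^4 + 16*c^3 - 47*c^2 - 6*c + 9)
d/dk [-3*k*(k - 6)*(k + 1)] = -9*k^2 + 30*k + 18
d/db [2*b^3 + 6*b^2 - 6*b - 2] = 6*b^2 + 12*b - 6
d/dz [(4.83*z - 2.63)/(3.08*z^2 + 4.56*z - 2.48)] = (-14.8764*z^2 + 16.2008*z + 0.0143999999999984)/(9.4864*z^4 + 28.0896*z^3 + 5.5168*z^2 - 22.6176*z + 6.1504)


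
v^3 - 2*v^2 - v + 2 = (v - 2)*(v - 1)*(v + 1)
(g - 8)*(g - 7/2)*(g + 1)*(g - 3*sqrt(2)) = g^4 - 21*g^3/2 - 3*sqrt(2)*g^3 + 33*g^2/2 + 63*sqrt(2)*g^2/2 - 99*sqrt(2)*g/2 + 28*g - 84*sqrt(2)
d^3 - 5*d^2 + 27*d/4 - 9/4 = (d - 3)*(d - 3/2)*(d - 1/2)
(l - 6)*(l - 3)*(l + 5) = l^3 - 4*l^2 - 27*l + 90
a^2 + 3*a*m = a*(a + 3*m)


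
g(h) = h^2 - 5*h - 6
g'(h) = 2*h - 5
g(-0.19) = -5.01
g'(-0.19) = -5.38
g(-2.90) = 16.91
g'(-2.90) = -10.80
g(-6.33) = 65.72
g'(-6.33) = -17.66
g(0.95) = -9.85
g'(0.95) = -3.10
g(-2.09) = 8.82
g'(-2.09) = -9.18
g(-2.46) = 12.35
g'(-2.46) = -9.92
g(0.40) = -7.84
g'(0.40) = -4.20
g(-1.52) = 3.91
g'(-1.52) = -8.04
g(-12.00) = 198.00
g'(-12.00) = -29.00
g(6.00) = 0.00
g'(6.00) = 7.00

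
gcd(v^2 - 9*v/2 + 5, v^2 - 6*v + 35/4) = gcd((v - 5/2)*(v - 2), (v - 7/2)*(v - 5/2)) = v - 5/2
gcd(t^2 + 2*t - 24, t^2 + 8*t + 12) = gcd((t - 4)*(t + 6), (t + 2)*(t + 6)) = t + 6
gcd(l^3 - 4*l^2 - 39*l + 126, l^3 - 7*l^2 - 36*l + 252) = l^2 - l - 42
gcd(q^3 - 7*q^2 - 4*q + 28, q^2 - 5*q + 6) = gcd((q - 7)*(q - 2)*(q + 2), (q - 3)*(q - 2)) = q - 2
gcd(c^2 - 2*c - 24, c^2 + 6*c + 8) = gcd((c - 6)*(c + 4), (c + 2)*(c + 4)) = c + 4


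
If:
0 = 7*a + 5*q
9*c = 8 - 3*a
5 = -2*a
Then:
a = -5/2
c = 31/18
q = 7/2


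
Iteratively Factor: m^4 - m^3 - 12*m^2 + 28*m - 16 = (m - 1)*(m^3 - 12*m + 16) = (m - 2)*(m - 1)*(m^2 + 2*m - 8) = (m - 2)^2*(m - 1)*(m + 4)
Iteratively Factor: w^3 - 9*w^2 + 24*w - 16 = (w - 4)*(w^2 - 5*w + 4) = (w - 4)^2*(w - 1)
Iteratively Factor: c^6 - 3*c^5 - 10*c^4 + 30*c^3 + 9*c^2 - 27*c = (c - 1)*(c^5 - 2*c^4 - 12*c^3 + 18*c^2 + 27*c) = (c - 3)*(c - 1)*(c^4 + c^3 - 9*c^2 - 9*c) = (c - 3)^2*(c - 1)*(c^3 + 4*c^2 + 3*c) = (c - 3)^2*(c - 1)*(c + 1)*(c^2 + 3*c) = c*(c - 3)^2*(c - 1)*(c + 1)*(c + 3)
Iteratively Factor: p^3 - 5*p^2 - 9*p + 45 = (p - 5)*(p^2 - 9) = (p - 5)*(p + 3)*(p - 3)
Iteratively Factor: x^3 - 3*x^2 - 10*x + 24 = (x - 4)*(x^2 + x - 6) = (x - 4)*(x - 2)*(x + 3)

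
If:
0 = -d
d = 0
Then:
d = 0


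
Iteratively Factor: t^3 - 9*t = (t - 3)*(t^2 + 3*t) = (t - 3)*(t + 3)*(t)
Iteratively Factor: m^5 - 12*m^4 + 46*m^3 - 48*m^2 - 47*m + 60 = (m - 4)*(m^4 - 8*m^3 + 14*m^2 + 8*m - 15) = (m - 4)*(m - 3)*(m^3 - 5*m^2 - m + 5) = (m - 4)*(m - 3)*(m + 1)*(m^2 - 6*m + 5) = (m - 5)*(m - 4)*(m - 3)*(m + 1)*(m - 1)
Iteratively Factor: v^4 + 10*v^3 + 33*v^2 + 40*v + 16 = (v + 1)*(v^3 + 9*v^2 + 24*v + 16) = (v + 1)*(v + 4)*(v^2 + 5*v + 4) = (v + 1)*(v + 4)^2*(v + 1)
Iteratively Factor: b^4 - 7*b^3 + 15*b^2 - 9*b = (b - 3)*(b^3 - 4*b^2 + 3*b) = b*(b - 3)*(b^2 - 4*b + 3) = b*(b - 3)*(b - 1)*(b - 3)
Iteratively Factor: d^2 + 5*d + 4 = (d + 1)*(d + 4)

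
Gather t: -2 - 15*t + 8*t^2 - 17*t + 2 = 8*t^2 - 32*t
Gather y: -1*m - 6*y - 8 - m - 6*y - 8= -2*m - 12*y - 16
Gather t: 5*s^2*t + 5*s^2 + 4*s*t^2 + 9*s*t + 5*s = 5*s^2 + 4*s*t^2 + 5*s + t*(5*s^2 + 9*s)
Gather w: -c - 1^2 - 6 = -c - 7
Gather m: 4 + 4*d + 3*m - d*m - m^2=4*d - m^2 + m*(3 - d) + 4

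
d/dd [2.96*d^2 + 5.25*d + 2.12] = 5.92*d + 5.25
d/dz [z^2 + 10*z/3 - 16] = 2*z + 10/3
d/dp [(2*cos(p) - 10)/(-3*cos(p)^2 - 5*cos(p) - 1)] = 2*(3*sin(p)^2 + 30*cos(p) + 23)*sin(p)/(3*cos(p)^2 + 5*cos(p) + 1)^2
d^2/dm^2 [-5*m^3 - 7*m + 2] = -30*m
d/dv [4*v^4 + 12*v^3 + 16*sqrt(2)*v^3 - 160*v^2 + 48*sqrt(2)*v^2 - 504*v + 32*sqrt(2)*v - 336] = 16*v^3 + 36*v^2 + 48*sqrt(2)*v^2 - 320*v + 96*sqrt(2)*v - 504 + 32*sqrt(2)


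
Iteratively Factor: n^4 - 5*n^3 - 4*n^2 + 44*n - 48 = (n + 3)*(n^3 - 8*n^2 + 20*n - 16) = (n - 2)*(n + 3)*(n^2 - 6*n + 8) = (n - 4)*(n - 2)*(n + 3)*(n - 2)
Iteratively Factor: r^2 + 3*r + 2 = (r + 2)*(r + 1)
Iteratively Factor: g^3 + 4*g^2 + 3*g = (g + 1)*(g^2 + 3*g) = (g + 1)*(g + 3)*(g)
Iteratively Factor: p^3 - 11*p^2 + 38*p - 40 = (p - 5)*(p^2 - 6*p + 8) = (p - 5)*(p - 4)*(p - 2)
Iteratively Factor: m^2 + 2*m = (m)*(m + 2)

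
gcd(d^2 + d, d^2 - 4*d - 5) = d + 1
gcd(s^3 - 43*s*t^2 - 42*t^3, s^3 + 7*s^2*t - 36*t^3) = s + 6*t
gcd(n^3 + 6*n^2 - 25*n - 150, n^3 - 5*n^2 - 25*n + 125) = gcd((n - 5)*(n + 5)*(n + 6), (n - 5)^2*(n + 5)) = n^2 - 25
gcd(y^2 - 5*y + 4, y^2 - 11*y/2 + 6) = y - 4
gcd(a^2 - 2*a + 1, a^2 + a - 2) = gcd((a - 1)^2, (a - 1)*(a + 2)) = a - 1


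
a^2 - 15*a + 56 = (a - 8)*(a - 7)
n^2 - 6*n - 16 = (n - 8)*(n + 2)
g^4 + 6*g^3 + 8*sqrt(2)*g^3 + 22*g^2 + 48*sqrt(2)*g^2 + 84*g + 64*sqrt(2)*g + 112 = (g + 2)*(g + 4)*(g + sqrt(2))*(g + 7*sqrt(2))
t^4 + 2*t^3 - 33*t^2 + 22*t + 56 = (t - 4)*(t - 2)*(t + 1)*(t + 7)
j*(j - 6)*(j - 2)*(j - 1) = j^4 - 9*j^3 + 20*j^2 - 12*j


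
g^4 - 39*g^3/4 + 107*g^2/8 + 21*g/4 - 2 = (g - 8)*(g - 2)*(g - 1/4)*(g + 1/2)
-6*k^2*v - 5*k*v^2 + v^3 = v*(-6*k + v)*(k + v)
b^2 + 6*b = b*(b + 6)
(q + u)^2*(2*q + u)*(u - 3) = 2*q^3*u - 6*q^3 + 5*q^2*u^2 - 15*q^2*u + 4*q*u^3 - 12*q*u^2 + u^4 - 3*u^3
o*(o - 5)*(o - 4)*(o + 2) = o^4 - 7*o^3 + 2*o^2 + 40*o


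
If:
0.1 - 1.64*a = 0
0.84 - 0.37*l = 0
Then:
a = 0.06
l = 2.27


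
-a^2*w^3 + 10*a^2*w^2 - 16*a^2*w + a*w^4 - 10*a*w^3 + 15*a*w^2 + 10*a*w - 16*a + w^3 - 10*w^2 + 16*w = (-a + w)*(w - 8)*(w - 2)*(a*w + 1)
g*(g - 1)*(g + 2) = g^3 + g^2 - 2*g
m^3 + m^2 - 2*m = m*(m - 1)*(m + 2)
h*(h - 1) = h^2 - h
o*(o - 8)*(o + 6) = o^3 - 2*o^2 - 48*o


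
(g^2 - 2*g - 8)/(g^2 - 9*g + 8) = (g^2 - 2*g - 8)/(g^2 - 9*g + 8)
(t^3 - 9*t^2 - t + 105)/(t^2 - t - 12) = (t^2 - 12*t + 35)/(t - 4)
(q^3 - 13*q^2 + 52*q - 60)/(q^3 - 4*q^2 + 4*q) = (q^2 - 11*q + 30)/(q*(q - 2))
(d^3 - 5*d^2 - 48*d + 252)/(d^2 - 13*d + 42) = (d^2 + d - 42)/(d - 7)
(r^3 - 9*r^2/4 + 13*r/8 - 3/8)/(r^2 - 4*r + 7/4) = (4*r^2 - 7*r + 3)/(2*(2*r - 7))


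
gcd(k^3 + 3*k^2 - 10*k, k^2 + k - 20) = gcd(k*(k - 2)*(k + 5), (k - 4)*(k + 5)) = k + 5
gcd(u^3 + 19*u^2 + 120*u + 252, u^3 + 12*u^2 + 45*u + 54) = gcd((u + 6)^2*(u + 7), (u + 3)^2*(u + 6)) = u + 6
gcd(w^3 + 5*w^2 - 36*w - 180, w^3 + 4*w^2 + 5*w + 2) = 1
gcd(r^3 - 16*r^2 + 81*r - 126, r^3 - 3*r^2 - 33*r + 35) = r - 7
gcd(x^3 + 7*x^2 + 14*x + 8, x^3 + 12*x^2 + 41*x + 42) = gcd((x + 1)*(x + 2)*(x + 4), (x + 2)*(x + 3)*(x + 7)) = x + 2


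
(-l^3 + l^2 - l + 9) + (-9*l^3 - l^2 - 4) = -10*l^3 - l + 5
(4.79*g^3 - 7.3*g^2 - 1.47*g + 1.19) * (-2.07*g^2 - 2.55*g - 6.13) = -9.9153*g^5 + 2.8965*g^4 - 7.7048*g^3 + 46.0342*g^2 + 5.9766*g - 7.2947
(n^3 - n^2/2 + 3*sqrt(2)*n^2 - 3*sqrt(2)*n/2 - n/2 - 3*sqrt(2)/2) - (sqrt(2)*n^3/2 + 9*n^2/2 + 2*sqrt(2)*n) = -sqrt(2)*n^3/2 + n^3 - 5*n^2 + 3*sqrt(2)*n^2 - 7*sqrt(2)*n/2 - n/2 - 3*sqrt(2)/2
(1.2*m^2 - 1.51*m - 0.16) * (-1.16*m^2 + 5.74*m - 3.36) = -1.392*m^4 + 8.6396*m^3 - 12.5138*m^2 + 4.1552*m + 0.5376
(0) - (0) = 0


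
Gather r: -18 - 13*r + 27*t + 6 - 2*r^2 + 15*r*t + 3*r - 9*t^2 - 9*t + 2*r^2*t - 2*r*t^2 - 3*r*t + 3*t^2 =r^2*(2*t - 2) + r*(-2*t^2 + 12*t - 10) - 6*t^2 + 18*t - 12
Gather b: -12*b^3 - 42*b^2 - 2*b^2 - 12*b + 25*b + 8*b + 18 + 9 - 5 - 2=-12*b^3 - 44*b^2 + 21*b + 20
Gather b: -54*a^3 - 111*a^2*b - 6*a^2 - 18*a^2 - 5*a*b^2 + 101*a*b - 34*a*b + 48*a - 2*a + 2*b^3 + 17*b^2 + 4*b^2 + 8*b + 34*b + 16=-54*a^3 - 24*a^2 + 46*a + 2*b^3 + b^2*(21 - 5*a) + b*(-111*a^2 + 67*a + 42) + 16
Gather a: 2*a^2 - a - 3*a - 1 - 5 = 2*a^2 - 4*a - 6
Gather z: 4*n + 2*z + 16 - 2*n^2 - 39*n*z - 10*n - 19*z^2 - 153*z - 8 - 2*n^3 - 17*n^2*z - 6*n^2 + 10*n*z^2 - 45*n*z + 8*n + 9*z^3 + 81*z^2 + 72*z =-2*n^3 - 8*n^2 + 2*n + 9*z^3 + z^2*(10*n + 62) + z*(-17*n^2 - 84*n - 79) + 8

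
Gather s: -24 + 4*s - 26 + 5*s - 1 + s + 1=10*s - 50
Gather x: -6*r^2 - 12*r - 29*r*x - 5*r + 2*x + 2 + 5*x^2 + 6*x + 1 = -6*r^2 - 17*r + 5*x^2 + x*(8 - 29*r) + 3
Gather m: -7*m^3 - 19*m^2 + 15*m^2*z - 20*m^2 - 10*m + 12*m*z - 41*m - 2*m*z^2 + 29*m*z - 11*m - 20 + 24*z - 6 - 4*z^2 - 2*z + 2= -7*m^3 + m^2*(15*z - 39) + m*(-2*z^2 + 41*z - 62) - 4*z^2 + 22*z - 24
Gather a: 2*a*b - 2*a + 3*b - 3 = a*(2*b - 2) + 3*b - 3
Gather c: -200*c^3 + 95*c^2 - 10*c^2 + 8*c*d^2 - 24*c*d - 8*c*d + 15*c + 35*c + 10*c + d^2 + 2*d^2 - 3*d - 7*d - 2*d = -200*c^3 + 85*c^2 + c*(8*d^2 - 32*d + 60) + 3*d^2 - 12*d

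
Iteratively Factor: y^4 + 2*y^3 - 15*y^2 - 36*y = (y - 4)*(y^3 + 6*y^2 + 9*y) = (y - 4)*(y + 3)*(y^2 + 3*y) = y*(y - 4)*(y + 3)*(y + 3)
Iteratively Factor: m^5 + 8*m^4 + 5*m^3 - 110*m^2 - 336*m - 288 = (m - 4)*(m^4 + 12*m^3 + 53*m^2 + 102*m + 72) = (m - 4)*(m + 3)*(m^3 + 9*m^2 + 26*m + 24) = (m - 4)*(m + 2)*(m + 3)*(m^2 + 7*m + 12) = (m - 4)*(m + 2)*(m + 3)*(m + 4)*(m + 3)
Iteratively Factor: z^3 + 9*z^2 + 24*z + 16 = (z + 1)*(z^2 + 8*z + 16) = (z + 1)*(z + 4)*(z + 4)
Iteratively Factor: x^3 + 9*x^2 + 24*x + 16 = (x + 4)*(x^2 + 5*x + 4) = (x + 4)^2*(x + 1)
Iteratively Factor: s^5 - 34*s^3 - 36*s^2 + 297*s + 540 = (s + 3)*(s^4 - 3*s^3 - 25*s^2 + 39*s + 180) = (s - 4)*(s + 3)*(s^3 + s^2 - 21*s - 45) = (s - 5)*(s - 4)*(s + 3)*(s^2 + 6*s + 9) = (s - 5)*(s - 4)*(s + 3)^2*(s + 3)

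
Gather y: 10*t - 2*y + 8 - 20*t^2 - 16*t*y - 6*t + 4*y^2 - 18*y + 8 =-20*t^2 + 4*t + 4*y^2 + y*(-16*t - 20) + 16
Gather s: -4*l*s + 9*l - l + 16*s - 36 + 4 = 8*l + s*(16 - 4*l) - 32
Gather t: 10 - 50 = -40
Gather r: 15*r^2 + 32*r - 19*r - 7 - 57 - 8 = 15*r^2 + 13*r - 72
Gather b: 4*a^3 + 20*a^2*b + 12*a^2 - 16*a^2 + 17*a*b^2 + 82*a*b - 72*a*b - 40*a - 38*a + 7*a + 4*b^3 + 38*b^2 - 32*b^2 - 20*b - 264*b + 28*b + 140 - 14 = 4*a^3 - 4*a^2 - 71*a + 4*b^3 + b^2*(17*a + 6) + b*(20*a^2 + 10*a - 256) + 126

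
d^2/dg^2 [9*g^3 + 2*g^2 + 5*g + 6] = 54*g + 4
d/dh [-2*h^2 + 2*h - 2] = 2 - 4*h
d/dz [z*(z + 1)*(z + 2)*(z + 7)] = 4*z^3 + 30*z^2 + 46*z + 14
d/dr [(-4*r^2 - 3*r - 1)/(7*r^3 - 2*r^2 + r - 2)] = (28*r^4 + 42*r^3 + 11*r^2 + 12*r + 7)/(49*r^6 - 28*r^5 + 18*r^4 - 32*r^3 + 9*r^2 - 4*r + 4)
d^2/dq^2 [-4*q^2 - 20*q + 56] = -8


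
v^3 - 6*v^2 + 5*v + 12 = (v - 4)*(v - 3)*(v + 1)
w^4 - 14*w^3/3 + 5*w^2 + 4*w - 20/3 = (w - 2)^2*(w - 5/3)*(w + 1)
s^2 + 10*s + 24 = (s + 4)*(s + 6)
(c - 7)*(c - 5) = c^2 - 12*c + 35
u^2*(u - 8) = u^3 - 8*u^2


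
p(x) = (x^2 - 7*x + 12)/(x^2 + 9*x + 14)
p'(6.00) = 0.04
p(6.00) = 0.06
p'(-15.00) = 0.31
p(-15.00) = 3.29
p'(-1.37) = -14.42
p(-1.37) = 6.62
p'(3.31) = -0.01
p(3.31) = -0.00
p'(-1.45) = -19.12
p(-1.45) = 7.95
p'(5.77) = 0.04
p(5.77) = 0.05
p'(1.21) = -0.26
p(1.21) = 0.19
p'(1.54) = -0.18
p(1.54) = 0.12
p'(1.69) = -0.15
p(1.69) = 0.09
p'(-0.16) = -1.30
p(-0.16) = 1.04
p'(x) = (-2*x - 9)*(x^2 - 7*x + 12)/(x^2 + 9*x + 14)^2 + (2*x - 7)/(x^2 + 9*x + 14)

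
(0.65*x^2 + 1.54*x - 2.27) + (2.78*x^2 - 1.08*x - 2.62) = 3.43*x^2 + 0.46*x - 4.89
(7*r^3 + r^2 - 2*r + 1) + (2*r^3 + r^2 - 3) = 9*r^3 + 2*r^2 - 2*r - 2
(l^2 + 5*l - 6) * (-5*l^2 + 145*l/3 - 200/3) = -5*l^4 + 70*l^3/3 + 205*l^2 - 1870*l/3 + 400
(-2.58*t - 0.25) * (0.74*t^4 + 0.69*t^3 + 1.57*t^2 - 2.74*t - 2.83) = -1.9092*t^5 - 1.9652*t^4 - 4.2231*t^3 + 6.6767*t^2 + 7.9864*t + 0.7075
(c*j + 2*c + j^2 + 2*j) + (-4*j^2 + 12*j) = c*j + 2*c - 3*j^2 + 14*j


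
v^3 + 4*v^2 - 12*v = v*(v - 2)*(v + 6)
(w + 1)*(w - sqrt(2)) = w^2 - sqrt(2)*w + w - sqrt(2)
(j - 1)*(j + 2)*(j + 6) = j^3 + 7*j^2 + 4*j - 12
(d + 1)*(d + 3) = d^2 + 4*d + 3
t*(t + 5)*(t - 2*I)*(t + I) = t^4 + 5*t^3 - I*t^3 + 2*t^2 - 5*I*t^2 + 10*t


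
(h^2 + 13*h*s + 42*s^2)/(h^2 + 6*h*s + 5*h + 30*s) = (h + 7*s)/(h + 5)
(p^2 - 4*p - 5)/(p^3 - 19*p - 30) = (p + 1)/(p^2 + 5*p + 6)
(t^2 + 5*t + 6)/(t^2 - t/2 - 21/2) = 2*(t + 2)/(2*t - 7)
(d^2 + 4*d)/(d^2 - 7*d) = (d + 4)/(d - 7)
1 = 1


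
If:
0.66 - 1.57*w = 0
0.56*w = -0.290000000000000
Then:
No Solution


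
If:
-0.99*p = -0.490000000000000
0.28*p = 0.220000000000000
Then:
No Solution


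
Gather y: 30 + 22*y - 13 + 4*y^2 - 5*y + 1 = 4*y^2 + 17*y + 18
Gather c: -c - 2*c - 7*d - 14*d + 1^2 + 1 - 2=-3*c - 21*d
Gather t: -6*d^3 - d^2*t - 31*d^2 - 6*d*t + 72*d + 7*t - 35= -6*d^3 - 31*d^2 + 72*d + t*(-d^2 - 6*d + 7) - 35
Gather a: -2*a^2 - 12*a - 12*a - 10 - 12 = -2*a^2 - 24*a - 22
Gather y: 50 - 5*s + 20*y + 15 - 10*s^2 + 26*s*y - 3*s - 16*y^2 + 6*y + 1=-10*s^2 - 8*s - 16*y^2 + y*(26*s + 26) + 66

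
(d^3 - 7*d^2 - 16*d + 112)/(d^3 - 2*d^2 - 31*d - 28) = (d - 4)/(d + 1)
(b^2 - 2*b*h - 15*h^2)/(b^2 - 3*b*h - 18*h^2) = (b - 5*h)/(b - 6*h)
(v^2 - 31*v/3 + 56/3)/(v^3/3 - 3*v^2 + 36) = (3*v^2 - 31*v + 56)/(v^3 - 9*v^2 + 108)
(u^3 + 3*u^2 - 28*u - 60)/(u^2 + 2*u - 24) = (u^2 - 3*u - 10)/(u - 4)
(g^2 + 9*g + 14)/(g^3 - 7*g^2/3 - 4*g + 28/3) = 3*(g + 7)/(3*g^2 - 13*g + 14)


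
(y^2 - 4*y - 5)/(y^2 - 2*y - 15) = (y + 1)/(y + 3)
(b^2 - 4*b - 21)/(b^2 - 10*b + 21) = (b + 3)/(b - 3)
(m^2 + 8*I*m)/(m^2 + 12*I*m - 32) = m/(m + 4*I)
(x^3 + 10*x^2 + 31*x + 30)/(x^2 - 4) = (x^2 + 8*x + 15)/(x - 2)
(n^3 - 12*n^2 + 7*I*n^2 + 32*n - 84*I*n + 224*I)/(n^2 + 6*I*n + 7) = (n^2 - 12*n + 32)/(n - I)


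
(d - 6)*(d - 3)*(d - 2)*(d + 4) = d^4 - 7*d^3 - 8*d^2 + 108*d - 144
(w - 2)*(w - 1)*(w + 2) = w^3 - w^2 - 4*w + 4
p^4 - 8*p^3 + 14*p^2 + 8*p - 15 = (p - 5)*(p - 3)*(p - 1)*(p + 1)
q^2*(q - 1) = q^3 - q^2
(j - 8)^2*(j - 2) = j^3 - 18*j^2 + 96*j - 128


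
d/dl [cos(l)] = -sin(l)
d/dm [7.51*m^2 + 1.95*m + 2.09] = 15.02*m + 1.95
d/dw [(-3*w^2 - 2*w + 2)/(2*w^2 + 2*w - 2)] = w*(2 - w)/(2*(w^4 + 2*w^3 - w^2 - 2*w + 1))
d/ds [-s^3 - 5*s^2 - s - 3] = -3*s^2 - 10*s - 1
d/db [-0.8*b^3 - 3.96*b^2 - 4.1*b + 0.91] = -2.4*b^2 - 7.92*b - 4.1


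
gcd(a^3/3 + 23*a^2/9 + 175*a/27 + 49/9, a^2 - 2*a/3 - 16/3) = 1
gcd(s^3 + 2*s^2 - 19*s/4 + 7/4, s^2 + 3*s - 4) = s - 1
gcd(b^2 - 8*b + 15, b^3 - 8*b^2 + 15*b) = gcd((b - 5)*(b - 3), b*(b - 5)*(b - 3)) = b^2 - 8*b + 15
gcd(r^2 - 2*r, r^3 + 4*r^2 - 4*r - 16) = r - 2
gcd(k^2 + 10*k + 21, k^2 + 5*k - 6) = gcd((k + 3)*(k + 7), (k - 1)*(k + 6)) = 1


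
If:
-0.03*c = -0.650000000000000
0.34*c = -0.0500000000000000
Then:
No Solution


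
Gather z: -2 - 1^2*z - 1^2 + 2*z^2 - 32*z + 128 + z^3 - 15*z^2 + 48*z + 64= z^3 - 13*z^2 + 15*z + 189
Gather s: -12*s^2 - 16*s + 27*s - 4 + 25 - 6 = -12*s^2 + 11*s + 15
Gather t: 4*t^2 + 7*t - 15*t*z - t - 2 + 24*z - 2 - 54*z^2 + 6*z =4*t^2 + t*(6 - 15*z) - 54*z^2 + 30*z - 4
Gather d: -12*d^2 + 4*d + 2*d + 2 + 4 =-12*d^2 + 6*d + 6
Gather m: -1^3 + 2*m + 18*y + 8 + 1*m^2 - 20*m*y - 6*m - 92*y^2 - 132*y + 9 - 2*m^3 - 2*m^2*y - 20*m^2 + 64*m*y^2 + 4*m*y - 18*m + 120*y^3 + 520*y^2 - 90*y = -2*m^3 + m^2*(-2*y - 19) + m*(64*y^2 - 16*y - 22) + 120*y^3 + 428*y^2 - 204*y + 16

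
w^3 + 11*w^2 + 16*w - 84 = (w - 2)*(w + 6)*(w + 7)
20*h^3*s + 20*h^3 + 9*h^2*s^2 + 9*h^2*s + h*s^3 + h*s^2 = (4*h + s)*(5*h + s)*(h*s + h)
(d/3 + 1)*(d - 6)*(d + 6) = d^3/3 + d^2 - 12*d - 36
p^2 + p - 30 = (p - 5)*(p + 6)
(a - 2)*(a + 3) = a^2 + a - 6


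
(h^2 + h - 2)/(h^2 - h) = (h + 2)/h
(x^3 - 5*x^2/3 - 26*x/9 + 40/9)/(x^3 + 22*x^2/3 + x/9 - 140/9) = (x - 2)/(x + 7)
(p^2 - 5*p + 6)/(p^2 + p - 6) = (p - 3)/(p + 3)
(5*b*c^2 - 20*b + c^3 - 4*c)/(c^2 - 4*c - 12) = (5*b*c - 10*b + c^2 - 2*c)/(c - 6)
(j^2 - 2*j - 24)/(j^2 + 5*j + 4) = (j - 6)/(j + 1)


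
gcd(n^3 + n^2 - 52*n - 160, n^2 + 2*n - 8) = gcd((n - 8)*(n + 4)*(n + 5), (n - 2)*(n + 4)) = n + 4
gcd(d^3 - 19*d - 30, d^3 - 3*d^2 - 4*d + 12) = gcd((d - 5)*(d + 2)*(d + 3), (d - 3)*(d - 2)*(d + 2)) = d + 2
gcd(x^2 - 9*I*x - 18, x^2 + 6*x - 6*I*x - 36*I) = x - 6*I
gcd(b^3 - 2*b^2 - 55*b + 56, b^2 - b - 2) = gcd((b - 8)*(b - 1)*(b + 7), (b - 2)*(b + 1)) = 1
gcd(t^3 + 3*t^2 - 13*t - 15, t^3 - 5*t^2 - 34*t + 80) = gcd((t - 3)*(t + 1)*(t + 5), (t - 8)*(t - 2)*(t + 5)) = t + 5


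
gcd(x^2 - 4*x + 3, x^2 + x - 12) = x - 3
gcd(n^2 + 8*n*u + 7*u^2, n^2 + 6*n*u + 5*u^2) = n + u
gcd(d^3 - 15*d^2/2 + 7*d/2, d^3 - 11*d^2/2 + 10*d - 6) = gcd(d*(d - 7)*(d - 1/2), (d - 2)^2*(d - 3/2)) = 1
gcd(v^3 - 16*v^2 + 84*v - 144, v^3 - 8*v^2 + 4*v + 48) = v^2 - 10*v + 24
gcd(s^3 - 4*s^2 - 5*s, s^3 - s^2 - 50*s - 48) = s + 1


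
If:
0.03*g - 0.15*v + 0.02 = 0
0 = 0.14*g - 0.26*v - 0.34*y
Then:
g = 3.86363636363636*y + 0.393939393939394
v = 0.772727272727273*y + 0.212121212121212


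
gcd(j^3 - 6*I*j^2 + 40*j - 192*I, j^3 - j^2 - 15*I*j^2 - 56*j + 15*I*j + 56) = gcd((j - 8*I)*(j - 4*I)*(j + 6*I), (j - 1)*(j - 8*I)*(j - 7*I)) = j - 8*I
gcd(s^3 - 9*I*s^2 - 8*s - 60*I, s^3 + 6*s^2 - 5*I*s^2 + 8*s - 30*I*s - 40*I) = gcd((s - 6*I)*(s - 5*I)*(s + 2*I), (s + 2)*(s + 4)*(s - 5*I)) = s - 5*I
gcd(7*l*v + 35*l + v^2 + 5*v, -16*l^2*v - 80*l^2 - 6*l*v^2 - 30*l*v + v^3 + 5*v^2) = v + 5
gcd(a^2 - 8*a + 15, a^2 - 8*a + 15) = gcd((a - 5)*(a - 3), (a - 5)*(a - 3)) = a^2 - 8*a + 15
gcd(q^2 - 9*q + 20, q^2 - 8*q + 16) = q - 4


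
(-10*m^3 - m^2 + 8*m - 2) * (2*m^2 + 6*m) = -20*m^5 - 62*m^4 + 10*m^3 + 44*m^2 - 12*m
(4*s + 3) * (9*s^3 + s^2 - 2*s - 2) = 36*s^4 + 31*s^3 - 5*s^2 - 14*s - 6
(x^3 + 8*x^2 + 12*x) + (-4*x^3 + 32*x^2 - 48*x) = -3*x^3 + 40*x^2 - 36*x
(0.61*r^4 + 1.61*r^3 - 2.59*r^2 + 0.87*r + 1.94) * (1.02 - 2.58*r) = -1.5738*r^5 - 3.5316*r^4 + 8.3244*r^3 - 4.8864*r^2 - 4.1178*r + 1.9788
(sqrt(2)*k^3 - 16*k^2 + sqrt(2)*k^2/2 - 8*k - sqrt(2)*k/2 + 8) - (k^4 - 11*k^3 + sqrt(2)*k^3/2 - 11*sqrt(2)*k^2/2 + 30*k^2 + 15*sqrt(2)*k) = -k^4 + sqrt(2)*k^3/2 + 11*k^3 - 46*k^2 + 6*sqrt(2)*k^2 - 31*sqrt(2)*k/2 - 8*k + 8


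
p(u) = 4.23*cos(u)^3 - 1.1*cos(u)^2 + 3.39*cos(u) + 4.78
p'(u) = -12.69*sin(u)*cos(u)^2 + 2.2*sin(u)*cos(u) - 3.39*sin(u)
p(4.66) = 4.60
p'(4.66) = 3.54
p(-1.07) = 6.62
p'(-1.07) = 4.61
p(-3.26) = -3.81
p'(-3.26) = -2.14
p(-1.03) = 6.81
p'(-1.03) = 4.82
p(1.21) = 6.03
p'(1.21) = -3.92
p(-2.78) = -2.81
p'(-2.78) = 5.85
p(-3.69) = -1.54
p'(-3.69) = -7.56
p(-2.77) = -2.76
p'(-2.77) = 5.98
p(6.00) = 10.77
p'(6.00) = 3.63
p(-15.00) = -0.28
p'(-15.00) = 8.05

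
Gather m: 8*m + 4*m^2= 4*m^2 + 8*m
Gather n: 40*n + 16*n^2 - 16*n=16*n^2 + 24*n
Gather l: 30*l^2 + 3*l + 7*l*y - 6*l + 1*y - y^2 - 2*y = 30*l^2 + l*(7*y - 3) - y^2 - y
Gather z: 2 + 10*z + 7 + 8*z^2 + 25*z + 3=8*z^2 + 35*z + 12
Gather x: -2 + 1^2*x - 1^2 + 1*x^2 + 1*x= x^2 + 2*x - 3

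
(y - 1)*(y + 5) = y^2 + 4*y - 5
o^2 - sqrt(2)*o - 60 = (o - 6*sqrt(2))*(o + 5*sqrt(2))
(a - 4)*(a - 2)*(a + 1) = a^3 - 5*a^2 + 2*a + 8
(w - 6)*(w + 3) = w^2 - 3*w - 18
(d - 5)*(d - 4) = d^2 - 9*d + 20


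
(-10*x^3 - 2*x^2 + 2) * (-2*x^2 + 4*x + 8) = 20*x^5 - 36*x^4 - 88*x^3 - 20*x^2 + 8*x + 16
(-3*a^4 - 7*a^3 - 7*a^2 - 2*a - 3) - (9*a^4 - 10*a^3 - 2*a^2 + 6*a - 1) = -12*a^4 + 3*a^3 - 5*a^2 - 8*a - 2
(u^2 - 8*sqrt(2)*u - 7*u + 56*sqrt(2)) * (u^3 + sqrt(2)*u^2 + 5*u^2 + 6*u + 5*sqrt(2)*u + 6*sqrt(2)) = u^5 - 7*sqrt(2)*u^4 - 2*u^4 - 45*u^3 + 14*sqrt(2)*u^3 - 10*u^2 + 203*sqrt(2)*u^2 + 294*sqrt(2)*u + 464*u + 672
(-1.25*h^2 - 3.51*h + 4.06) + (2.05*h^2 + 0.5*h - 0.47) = 0.8*h^2 - 3.01*h + 3.59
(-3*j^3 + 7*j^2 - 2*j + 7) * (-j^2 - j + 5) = 3*j^5 - 4*j^4 - 20*j^3 + 30*j^2 - 17*j + 35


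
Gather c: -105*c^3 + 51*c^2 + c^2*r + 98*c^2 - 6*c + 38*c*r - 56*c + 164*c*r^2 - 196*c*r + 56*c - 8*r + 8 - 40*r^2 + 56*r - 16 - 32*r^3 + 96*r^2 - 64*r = -105*c^3 + c^2*(r + 149) + c*(164*r^2 - 158*r - 6) - 32*r^3 + 56*r^2 - 16*r - 8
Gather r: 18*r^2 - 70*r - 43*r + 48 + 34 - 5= 18*r^2 - 113*r + 77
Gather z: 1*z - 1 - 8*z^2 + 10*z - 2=-8*z^2 + 11*z - 3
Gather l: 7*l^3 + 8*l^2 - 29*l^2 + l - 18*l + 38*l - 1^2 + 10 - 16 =7*l^3 - 21*l^2 + 21*l - 7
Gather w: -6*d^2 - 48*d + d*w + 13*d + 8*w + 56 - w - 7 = -6*d^2 - 35*d + w*(d + 7) + 49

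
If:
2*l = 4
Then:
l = 2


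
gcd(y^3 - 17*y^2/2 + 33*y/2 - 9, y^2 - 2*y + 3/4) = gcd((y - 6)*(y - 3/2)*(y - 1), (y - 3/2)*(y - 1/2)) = y - 3/2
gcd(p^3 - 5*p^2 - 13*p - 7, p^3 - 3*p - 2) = p^2 + 2*p + 1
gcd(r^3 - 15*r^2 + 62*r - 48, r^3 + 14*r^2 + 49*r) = 1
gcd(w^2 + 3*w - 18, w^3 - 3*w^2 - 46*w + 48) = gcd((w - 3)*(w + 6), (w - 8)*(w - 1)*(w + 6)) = w + 6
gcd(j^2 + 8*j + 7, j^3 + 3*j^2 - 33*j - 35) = j^2 + 8*j + 7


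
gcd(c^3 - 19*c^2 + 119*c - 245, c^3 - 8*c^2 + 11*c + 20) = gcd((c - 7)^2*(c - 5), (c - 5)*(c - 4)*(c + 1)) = c - 5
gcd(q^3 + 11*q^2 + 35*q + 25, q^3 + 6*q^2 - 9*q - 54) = 1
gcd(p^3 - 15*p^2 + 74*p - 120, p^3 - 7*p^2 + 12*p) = p - 4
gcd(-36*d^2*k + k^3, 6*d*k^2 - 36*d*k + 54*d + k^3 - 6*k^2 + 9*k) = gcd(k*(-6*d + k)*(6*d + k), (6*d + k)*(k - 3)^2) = 6*d + k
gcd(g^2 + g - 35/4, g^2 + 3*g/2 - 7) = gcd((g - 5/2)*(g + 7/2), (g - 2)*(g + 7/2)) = g + 7/2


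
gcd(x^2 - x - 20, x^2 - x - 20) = x^2 - x - 20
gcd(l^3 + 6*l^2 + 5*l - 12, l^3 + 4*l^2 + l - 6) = l^2 + 2*l - 3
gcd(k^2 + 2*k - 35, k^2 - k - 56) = k + 7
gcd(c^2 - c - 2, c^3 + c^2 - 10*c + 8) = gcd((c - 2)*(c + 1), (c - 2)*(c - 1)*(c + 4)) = c - 2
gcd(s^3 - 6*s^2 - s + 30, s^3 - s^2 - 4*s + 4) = s + 2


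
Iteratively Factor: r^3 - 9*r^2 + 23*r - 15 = (r - 5)*(r^2 - 4*r + 3) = (r - 5)*(r - 1)*(r - 3)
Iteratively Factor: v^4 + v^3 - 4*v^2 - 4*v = (v - 2)*(v^3 + 3*v^2 + 2*v) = (v - 2)*(v + 1)*(v^2 + 2*v) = (v - 2)*(v + 1)*(v + 2)*(v)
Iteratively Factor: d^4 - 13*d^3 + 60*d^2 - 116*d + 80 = (d - 2)*(d^3 - 11*d^2 + 38*d - 40) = (d - 2)^2*(d^2 - 9*d + 20) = (d - 4)*(d - 2)^2*(d - 5)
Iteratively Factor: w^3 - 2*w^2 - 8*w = (w + 2)*(w^2 - 4*w) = w*(w + 2)*(w - 4)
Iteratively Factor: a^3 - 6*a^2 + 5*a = (a - 1)*(a^2 - 5*a) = a*(a - 1)*(a - 5)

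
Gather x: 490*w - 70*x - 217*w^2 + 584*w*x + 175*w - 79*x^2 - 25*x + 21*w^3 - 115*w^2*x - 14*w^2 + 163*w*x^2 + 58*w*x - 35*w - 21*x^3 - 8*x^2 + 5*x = 21*w^3 - 231*w^2 + 630*w - 21*x^3 + x^2*(163*w - 87) + x*(-115*w^2 + 642*w - 90)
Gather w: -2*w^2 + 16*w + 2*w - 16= -2*w^2 + 18*w - 16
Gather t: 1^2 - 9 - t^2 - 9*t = -t^2 - 9*t - 8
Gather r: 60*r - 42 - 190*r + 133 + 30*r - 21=70 - 100*r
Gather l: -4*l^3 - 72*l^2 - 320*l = -4*l^3 - 72*l^2 - 320*l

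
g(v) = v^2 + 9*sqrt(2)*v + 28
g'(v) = 2*v + 9*sqrt(2)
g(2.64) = 68.57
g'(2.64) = 18.01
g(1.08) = 42.91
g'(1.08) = 14.89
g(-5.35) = -11.47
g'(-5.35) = 2.03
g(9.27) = 231.92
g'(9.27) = 31.27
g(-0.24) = 25.00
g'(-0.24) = 12.25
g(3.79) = 90.60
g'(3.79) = 20.31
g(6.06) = 141.85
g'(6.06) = 24.85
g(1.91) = 55.96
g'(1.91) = 16.55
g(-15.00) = 62.08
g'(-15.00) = -17.27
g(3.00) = 75.18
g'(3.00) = 18.73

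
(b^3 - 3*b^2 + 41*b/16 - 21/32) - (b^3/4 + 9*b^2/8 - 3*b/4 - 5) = 3*b^3/4 - 33*b^2/8 + 53*b/16 + 139/32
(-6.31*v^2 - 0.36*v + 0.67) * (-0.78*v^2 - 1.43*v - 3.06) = 4.9218*v^4 + 9.3041*v^3 + 19.3008*v^2 + 0.1435*v - 2.0502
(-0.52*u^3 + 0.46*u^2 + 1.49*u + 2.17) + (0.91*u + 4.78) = -0.52*u^3 + 0.46*u^2 + 2.4*u + 6.95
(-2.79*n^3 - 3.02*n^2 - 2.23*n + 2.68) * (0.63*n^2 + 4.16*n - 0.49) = -1.7577*n^5 - 13.509*n^4 - 12.601*n^3 - 6.1086*n^2 + 12.2415*n - 1.3132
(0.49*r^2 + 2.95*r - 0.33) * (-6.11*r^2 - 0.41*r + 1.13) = -2.9939*r^4 - 18.2254*r^3 + 1.3605*r^2 + 3.4688*r - 0.3729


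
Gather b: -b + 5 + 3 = 8 - b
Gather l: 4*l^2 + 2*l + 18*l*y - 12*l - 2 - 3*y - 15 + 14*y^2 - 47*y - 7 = 4*l^2 + l*(18*y - 10) + 14*y^2 - 50*y - 24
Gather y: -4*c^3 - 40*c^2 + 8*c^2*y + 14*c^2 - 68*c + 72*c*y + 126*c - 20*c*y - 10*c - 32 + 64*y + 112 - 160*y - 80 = -4*c^3 - 26*c^2 + 48*c + y*(8*c^2 + 52*c - 96)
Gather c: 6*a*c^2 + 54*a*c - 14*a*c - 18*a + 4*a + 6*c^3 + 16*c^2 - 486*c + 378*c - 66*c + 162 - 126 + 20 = -14*a + 6*c^3 + c^2*(6*a + 16) + c*(40*a - 174) + 56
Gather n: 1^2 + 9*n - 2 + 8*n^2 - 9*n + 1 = 8*n^2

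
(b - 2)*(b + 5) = b^2 + 3*b - 10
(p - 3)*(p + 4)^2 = p^3 + 5*p^2 - 8*p - 48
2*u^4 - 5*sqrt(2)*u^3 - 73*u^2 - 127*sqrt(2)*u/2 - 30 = (u - 6*sqrt(2))*(u + 5*sqrt(2)/2)*(sqrt(2)*u + 1)^2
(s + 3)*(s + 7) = s^2 + 10*s + 21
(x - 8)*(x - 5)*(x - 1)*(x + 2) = x^4 - 12*x^3 + 25*x^2 + 66*x - 80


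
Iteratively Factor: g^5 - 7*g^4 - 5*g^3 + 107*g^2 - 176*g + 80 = (g - 5)*(g^4 - 2*g^3 - 15*g^2 + 32*g - 16) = (g - 5)*(g - 1)*(g^3 - g^2 - 16*g + 16) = (g - 5)*(g - 4)*(g - 1)*(g^2 + 3*g - 4) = (g - 5)*(g - 4)*(g - 1)*(g + 4)*(g - 1)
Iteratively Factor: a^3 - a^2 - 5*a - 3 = (a - 3)*(a^2 + 2*a + 1) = (a - 3)*(a + 1)*(a + 1)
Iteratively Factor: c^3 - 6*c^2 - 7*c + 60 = (c + 3)*(c^2 - 9*c + 20) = (c - 4)*(c + 3)*(c - 5)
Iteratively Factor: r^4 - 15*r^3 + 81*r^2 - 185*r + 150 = (r - 2)*(r^3 - 13*r^2 + 55*r - 75) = (r - 5)*(r - 2)*(r^2 - 8*r + 15) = (r - 5)*(r - 3)*(r - 2)*(r - 5)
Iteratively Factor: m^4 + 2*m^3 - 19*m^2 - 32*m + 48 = (m + 4)*(m^3 - 2*m^2 - 11*m + 12) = (m + 3)*(m + 4)*(m^2 - 5*m + 4) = (m - 4)*(m + 3)*(m + 4)*(m - 1)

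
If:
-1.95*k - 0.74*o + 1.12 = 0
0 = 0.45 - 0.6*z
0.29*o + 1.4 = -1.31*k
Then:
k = -3.37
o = 10.39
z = 0.75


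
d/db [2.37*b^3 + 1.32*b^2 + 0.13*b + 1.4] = 7.11*b^2 + 2.64*b + 0.13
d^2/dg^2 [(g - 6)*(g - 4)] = 2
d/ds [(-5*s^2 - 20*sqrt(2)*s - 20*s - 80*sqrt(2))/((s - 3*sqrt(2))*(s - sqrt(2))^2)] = 5*(s^3 + 8*s^2 + 9*sqrt(2)*s^2 - 36*s + 36*sqrt(2)*s - 248 - 24*sqrt(2))/(s^5 - 9*sqrt(2)*s^4 + 60*s^3 - 92*sqrt(2)*s^2 + 132*s - 36*sqrt(2))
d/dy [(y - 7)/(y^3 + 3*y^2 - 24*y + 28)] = 2*(-y^2 + 7*y + 35)/(y^5 + 8*y^4 - 23*y^3 - 134*y^2 + 476*y - 392)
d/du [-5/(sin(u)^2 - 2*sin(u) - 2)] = 10*(sin(u) - 1)*cos(u)/(2*sin(u) + cos(u)^2 + 1)^2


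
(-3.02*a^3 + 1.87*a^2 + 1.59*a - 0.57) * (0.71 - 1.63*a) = 4.9226*a^4 - 5.1923*a^3 - 1.264*a^2 + 2.058*a - 0.4047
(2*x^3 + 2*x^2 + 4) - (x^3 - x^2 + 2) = x^3 + 3*x^2 + 2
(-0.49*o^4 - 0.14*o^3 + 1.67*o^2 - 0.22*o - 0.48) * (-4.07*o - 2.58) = 1.9943*o^5 + 1.834*o^4 - 6.4357*o^3 - 3.4132*o^2 + 2.5212*o + 1.2384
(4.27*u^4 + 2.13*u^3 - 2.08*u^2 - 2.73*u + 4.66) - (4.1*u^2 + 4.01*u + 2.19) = 4.27*u^4 + 2.13*u^3 - 6.18*u^2 - 6.74*u + 2.47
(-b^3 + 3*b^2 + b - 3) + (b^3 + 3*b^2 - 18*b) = 6*b^2 - 17*b - 3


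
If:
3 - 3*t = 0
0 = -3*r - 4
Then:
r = -4/3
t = 1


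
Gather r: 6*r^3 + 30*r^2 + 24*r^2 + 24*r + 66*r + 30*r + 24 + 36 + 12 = 6*r^3 + 54*r^2 + 120*r + 72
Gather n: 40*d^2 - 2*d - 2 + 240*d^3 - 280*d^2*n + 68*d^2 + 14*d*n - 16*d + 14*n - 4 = 240*d^3 + 108*d^2 - 18*d + n*(-280*d^2 + 14*d + 14) - 6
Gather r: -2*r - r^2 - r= -r^2 - 3*r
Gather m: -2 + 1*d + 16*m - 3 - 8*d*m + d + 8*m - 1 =2*d + m*(24 - 8*d) - 6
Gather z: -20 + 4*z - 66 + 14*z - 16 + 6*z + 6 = 24*z - 96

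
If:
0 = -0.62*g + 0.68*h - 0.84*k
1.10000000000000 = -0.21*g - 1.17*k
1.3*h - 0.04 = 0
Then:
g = 1.73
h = 0.03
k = -1.25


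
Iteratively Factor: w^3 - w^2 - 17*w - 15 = (w - 5)*(w^2 + 4*w + 3) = (w - 5)*(w + 1)*(w + 3)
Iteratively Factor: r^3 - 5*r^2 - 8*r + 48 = (r + 3)*(r^2 - 8*r + 16) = (r - 4)*(r + 3)*(r - 4)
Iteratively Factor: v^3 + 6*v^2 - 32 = (v + 4)*(v^2 + 2*v - 8) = (v + 4)^2*(v - 2)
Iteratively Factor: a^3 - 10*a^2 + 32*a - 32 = (a - 2)*(a^2 - 8*a + 16) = (a - 4)*(a - 2)*(a - 4)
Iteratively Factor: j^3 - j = (j + 1)*(j^2 - j) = j*(j + 1)*(j - 1)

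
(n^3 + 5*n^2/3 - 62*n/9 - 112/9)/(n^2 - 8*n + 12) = (9*n^3 + 15*n^2 - 62*n - 112)/(9*(n^2 - 8*n + 12))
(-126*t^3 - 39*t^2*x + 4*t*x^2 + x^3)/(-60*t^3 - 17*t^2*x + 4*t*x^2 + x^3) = (-42*t^2 + t*x + x^2)/(-20*t^2 + t*x + x^2)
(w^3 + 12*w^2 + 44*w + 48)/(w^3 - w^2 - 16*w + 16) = (w^2 + 8*w + 12)/(w^2 - 5*w + 4)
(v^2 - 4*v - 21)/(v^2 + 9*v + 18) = (v - 7)/(v + 6)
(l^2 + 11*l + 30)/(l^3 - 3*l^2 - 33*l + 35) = (l + 6)/(l^2 - 8*l + 7)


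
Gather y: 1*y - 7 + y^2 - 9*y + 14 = y^2 - 8*y + 7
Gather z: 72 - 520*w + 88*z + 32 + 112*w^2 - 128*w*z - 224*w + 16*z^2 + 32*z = 112*w^2 - 744*w + 16*z^2 + z*(120 - 128*w) + 104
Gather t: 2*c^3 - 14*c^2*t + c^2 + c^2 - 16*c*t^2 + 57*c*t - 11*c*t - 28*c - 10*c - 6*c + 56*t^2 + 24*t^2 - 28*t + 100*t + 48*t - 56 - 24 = 2*c^3 + 2*c^2 - 44*c + t^2*(80 - 16*c) + t*(-14*c^2 + 46*c + 120) - 80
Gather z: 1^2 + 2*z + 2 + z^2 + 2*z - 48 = z^2 + 4*z - 45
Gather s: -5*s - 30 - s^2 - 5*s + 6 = -s^2 - 10*s - 24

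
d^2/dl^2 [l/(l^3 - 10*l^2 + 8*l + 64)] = 2*(l*(3*l^2 - 20*l + 8)^2 + (-3*l^2 - l*(3*l - 10) + 20*l - 8)*(l^3 - 10*l^2 + 8*l + 64))/(l^3 - 10*l^2 + 8*l + 64)^3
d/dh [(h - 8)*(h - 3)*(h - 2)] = 3*h^2 - 26*h + 46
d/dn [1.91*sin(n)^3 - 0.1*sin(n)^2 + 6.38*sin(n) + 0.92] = (5.73*sin(n)^2 - 0.2*sin(n) + 6.38)*cos(n)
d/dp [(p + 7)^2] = 2*p + 14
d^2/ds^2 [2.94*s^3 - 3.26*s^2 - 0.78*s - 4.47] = 17.64*s - 6.52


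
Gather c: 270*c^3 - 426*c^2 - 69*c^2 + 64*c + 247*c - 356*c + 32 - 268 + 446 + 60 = 270*c^3 - 495*c^2 - 45*c + 270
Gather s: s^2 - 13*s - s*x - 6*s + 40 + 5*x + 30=s^2 + s*(-x - 19) + 5*x + 70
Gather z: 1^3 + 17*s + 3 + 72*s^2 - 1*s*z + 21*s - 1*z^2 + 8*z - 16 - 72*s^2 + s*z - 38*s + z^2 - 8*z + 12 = 0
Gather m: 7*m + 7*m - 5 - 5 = 14*m - 10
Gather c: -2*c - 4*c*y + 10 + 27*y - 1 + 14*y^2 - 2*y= c*(-4*y - 2) + 14*y^2 + 25*y + 9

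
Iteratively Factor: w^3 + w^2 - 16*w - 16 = (w - 4)*(w^2 + 5*w + 4) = (w - 4)*(w + 4)*(w + 1)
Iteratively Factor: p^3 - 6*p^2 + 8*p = (p)*(p^2 - 6*p + 8) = p*(p - 2)*(p - 4)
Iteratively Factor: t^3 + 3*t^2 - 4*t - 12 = (t - 2)*(t^2 + 5*t + 6) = (t - 2)*(t + 3)*(t + 2)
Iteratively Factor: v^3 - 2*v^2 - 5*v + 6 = (v - 1)*(v^2 - v - 6) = (v - 3)*(v - 1)*(v + 2)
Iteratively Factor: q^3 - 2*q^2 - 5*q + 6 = (q + 2)*(q^2 - 4*q + 3) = (q - 1)*(q + 2)*(q - 3)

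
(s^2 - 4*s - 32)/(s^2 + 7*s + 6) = (s^2 - 4*s - 32)/(s^2 + 7*s + 6)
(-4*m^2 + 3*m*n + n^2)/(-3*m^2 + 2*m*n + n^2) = (4*m + n)/(3*m + n)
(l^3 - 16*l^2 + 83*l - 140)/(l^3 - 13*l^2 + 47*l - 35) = (l - 4)/(l - 1)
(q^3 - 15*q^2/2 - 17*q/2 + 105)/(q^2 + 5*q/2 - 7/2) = (q^2 - 11*q + 30)/(q - 1)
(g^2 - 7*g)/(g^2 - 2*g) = (g - 7)/(g - 2)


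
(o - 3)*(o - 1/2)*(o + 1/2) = o^3 - 3*o^2 - o/4 + 3/4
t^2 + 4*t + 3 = (t + 1)*(t + 3)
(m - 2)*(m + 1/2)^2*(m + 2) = m^4 + m^3 - 15*m^2/4 - 4*m - 1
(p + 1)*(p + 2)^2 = p^3 + 5*p^2 + 8*p + 4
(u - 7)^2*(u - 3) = u^3 - 17*u^2 + 91*u - 147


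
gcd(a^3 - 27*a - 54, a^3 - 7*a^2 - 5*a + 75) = a + 3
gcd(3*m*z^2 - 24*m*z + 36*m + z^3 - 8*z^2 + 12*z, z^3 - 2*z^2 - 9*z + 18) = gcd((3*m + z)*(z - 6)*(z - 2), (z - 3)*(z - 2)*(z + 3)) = z - 2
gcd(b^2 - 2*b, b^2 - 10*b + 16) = b - 2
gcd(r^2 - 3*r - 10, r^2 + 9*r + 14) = r + 2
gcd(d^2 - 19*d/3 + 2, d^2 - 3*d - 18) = d - 6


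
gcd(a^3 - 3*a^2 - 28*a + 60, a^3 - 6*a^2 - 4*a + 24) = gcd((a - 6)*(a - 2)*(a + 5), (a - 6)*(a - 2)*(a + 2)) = a^2 - 8*a + 12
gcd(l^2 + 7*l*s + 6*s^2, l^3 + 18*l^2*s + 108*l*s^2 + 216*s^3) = l + 6*s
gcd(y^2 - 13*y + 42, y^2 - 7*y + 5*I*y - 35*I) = y - 7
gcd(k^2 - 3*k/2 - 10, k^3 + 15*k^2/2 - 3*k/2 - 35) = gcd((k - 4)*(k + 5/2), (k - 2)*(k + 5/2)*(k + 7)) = k + 5/2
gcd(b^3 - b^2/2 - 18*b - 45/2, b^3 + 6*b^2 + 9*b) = b + 3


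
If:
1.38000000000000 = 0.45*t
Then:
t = 3.07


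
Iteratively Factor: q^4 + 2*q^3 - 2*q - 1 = (q + 1)*(q^3 + q^2 - q - 1) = (q + 1)^2*(q^2 - 1) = (q + 1)^3*(q - 1)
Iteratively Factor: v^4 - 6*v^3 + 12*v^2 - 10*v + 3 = (v - 3)*(v^3 - 3*v^2 + 3*v - 1) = (v - 3)*(v - 1)*(v^2 - 2*v + 1) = (v - 3)*(v - 1)^2*(v - 1)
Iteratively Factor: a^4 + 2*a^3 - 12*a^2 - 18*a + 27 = (a - 1)*(a^3 + 3*a^2 - 9*a - 27) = (a - 3)*(a - 1)*(a^2 + 6*a + 9) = (a - 3)*(a - 1)*(a + 3)*(a + 3)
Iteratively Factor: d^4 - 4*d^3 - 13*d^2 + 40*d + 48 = (d - 4)*(d^3 - 13*d - 12) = (d - 4)^2*(d^2 + 4*d + 3) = (d - 4)^2*(d + 1)*(d + 3)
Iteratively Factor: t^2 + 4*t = (t)*(t + 4)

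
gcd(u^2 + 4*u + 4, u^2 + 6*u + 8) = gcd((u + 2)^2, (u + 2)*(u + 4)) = u + 2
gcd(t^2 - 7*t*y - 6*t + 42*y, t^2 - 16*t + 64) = 1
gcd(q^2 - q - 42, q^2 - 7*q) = q - 7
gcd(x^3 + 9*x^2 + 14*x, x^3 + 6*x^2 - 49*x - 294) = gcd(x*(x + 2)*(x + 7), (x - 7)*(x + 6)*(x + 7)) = x + 7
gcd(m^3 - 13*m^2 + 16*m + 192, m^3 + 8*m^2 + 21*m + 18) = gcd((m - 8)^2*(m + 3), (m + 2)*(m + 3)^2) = m + 3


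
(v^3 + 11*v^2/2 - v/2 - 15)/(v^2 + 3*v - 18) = (2*v^3 + 11*v^2 - v - 30)/(2*(v^2 + 3*v - 18))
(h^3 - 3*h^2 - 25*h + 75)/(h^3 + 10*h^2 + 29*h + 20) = (h^2 - 8*h + 15)/(h^2 + 5*h + 4)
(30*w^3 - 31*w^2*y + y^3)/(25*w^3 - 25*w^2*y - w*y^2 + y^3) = (6*w + y)/(5*w + y)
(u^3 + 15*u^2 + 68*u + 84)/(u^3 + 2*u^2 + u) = (u^3 + 15*u^2 + 68*u + 84)/(u*(u^2 + 2*u + 1))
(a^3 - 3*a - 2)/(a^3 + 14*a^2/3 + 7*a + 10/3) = 3*(a^2 - a - 2)/(3*a^2 + 11*a + 10)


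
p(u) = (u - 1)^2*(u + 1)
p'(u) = (u - 1)^2 + (u + 1)*(2*u - 2)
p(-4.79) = -127.06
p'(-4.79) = 77.41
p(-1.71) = -5.21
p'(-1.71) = 11.19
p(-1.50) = -3.12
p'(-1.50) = 8.75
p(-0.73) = 0.81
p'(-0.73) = 2.06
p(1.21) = 0.10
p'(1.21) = 0.97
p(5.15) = 105.92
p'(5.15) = 68.27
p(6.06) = 180.76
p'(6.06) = 97.05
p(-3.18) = -38.09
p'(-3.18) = 35.70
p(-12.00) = -1859.00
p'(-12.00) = 455.00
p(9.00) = 640.00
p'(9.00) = 224.00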